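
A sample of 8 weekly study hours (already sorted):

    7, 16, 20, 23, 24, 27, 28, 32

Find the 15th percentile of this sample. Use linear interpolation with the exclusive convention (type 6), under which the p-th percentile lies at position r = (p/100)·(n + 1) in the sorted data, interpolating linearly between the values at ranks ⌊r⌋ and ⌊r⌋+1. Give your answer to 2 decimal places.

10.15

n = 8.
r = (15/100)·(8 + 1) = 1.35.
Rank 1 is 7 and rank 2 is 16.
Interpolate: 7 + 0.35·(16 − 7) = 7 + 0.35·9 = 10.15.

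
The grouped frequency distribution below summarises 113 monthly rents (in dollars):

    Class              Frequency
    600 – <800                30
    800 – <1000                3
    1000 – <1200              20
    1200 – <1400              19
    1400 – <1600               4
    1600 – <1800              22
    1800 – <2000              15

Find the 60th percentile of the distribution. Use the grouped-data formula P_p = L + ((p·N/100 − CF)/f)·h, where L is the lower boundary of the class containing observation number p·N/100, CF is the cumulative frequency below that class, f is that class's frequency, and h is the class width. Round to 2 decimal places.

1355.79

N = 113; target position k = 60/100 · 113 = 67.8.
Cumulative frequencies: 30, 33, 53, 72, 76, 98, 113.
Observation 67.8 falls in the class 1200 – <1400.
L = 1200, CF = 53, f = 19, h = 200.
P60 = 1200 + ((67.8 − 53)/19)·200 = 1200 + 155.789 = 1355.79.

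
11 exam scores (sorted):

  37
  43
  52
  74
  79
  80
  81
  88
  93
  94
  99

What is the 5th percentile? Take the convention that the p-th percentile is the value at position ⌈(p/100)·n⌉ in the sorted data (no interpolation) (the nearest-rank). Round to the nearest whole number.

37

n = 11.
Position = ⌈5/100 · 11⌉ = ⌈0.55⌉ = 1.
The value at rank 1 is 37.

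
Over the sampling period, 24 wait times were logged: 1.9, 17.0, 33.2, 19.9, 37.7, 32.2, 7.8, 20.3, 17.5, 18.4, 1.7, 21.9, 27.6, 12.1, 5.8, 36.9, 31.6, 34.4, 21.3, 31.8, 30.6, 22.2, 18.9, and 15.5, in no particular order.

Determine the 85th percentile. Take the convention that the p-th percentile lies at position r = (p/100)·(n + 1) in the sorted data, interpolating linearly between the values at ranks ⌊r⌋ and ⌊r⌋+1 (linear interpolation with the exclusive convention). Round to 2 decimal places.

33.50

Sorted: 1.7, 1.9, 5.8, 7.8, 12.1, 15.5, 17.0, 17.5, 18.4, 18.9, 19.9, 20.3, 21.3, 21.9, 22.2, 27.6, 30.6, 31.6, 31.8, 32.2, 33.2, 34.4, 36.9, 37.7.
n = 24.
r = (85/100)·(24 + 1) = 21.25.
Rank 21 is 33.2 and rank 22 is 34.4.
Interpolate: 33.2 + 0.25·(34.4 − 33.2) = 33.2 + 0.25·1.2 = 33.5.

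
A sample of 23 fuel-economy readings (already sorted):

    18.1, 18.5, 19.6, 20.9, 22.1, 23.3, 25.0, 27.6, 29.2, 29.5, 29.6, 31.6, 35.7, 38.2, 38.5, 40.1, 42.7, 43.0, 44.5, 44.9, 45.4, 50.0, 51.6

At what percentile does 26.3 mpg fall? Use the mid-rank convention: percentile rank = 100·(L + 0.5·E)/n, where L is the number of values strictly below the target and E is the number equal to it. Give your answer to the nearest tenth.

30.4

Count below 26.3: L = 7; count equal: E = 0; n = 23.
Percentile rank = 100·(7 + 0.5·0)/23 = 100·7/23 = 30.43.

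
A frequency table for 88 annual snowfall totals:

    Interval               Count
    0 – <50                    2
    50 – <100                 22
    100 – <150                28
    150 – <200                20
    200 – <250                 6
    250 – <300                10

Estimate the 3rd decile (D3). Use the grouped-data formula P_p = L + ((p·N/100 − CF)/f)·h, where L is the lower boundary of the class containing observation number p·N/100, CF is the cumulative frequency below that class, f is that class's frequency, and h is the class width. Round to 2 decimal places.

104.29

N = 88; target position k = 30/100 · 88 = 26.4.
Cumulative frequencies: 2, 24, 52, 72, 78, 88.
Observation 26.4 falls in the class 100 – <150.
L = 100, CF = 24, f = 28, h = 50.
P30 = 100 + ((26.4 − 24)/28)·50 = 100 + 4.28571 = 104.286.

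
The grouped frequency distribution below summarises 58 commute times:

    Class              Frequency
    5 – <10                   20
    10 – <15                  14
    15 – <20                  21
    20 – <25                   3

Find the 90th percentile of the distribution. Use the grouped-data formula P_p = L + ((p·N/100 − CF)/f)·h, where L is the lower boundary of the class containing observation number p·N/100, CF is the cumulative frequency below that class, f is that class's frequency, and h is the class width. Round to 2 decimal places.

N = 58; target position k = 90/100 · 58 = 52.2.
Cumulative frequencies: 20, 34, 55, 58.
Observation 52.2 falls in the class 15 – <20.
L = 15, CF = 34, f = 21, h = 5.
P90 = 15 + ((52.2 − 34)/21)·5 = 15 + 4.33333 = 19.3333.

19.33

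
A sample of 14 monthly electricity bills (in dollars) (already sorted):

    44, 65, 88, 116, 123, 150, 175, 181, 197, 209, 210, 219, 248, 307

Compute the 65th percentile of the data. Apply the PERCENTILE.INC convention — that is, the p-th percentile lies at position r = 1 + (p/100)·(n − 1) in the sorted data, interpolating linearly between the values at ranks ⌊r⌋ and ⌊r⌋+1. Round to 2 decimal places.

202.40

n = 14.
r = 1 + (65/100)·(14 − 1) = 1 + 8.45 = 9.45.
Rank 9 is 197 and rank 10 is 209.
Interpolate: 197 + 0.45·(209 − 197) = 197 + 0.45·12 = 202.4.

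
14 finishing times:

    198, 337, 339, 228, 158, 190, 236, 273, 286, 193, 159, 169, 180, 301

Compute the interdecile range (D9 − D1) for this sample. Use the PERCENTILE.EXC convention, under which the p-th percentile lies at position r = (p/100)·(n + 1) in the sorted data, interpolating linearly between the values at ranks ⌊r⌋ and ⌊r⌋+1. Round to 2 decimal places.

Sorted: 158, 159, 169, 180, 190, 193, 198, 228, 236, 273, 286, 301, 337, 339.
n = 14.
P10: r = 1.5; ranks 1–2 are 158, 159; interpolating gives 158.5.
P90: r = 13.5; ranks 13–14 are 337, 339; interpolating gives 338.
Difference: 338 − 158.5 = 179.5.

179.50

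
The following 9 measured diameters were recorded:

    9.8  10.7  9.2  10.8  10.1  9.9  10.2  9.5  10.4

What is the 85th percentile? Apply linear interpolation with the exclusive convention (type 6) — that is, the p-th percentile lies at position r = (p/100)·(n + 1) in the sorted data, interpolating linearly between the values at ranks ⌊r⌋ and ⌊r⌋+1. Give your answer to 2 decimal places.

Sorted: 9.2, 9.5, 9.8, 9.9, 10.1, 10.2, 10.4, 10.7, 10.8.
n = 9.
r = (85/100)·(9 + 1) = 8.5.
Rank 8 is 10.7 and rank 9 is 10.8.
Interpolate: 10.7 + 0.5·(10.8 − 10.7) = 10.7 + 0.5·0.1 = 10.75.

10.75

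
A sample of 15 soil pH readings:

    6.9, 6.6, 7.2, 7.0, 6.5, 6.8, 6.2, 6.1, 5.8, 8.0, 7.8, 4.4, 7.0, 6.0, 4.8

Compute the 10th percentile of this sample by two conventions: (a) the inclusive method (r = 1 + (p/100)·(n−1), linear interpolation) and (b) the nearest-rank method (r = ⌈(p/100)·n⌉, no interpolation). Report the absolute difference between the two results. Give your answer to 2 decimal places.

0.40

Sorted: 4.4, 4.8, 5.8, 6.0, 6.1, 6.2, 6.5, 6.6, 6.8, 6.9, 7.0, 7.0, 7.2, 7.8, 8.0.
n = 15.
(a) r = 2.4; between ranks 2 (4.8) and 3 (5.8): 5.2.
(b) the nearest-rank method: rank 2 → 4.8.
|5.2 − 4.8| = 0.4.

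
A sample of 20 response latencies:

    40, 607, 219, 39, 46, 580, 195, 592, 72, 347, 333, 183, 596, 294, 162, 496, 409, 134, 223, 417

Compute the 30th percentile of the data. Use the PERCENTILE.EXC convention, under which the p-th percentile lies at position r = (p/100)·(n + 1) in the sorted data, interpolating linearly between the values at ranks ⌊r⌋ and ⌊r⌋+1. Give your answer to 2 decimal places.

Sorted: 39, 40, 46, 72, 134, 162, 183, 195, 219, 223, 294, 333, 347, 409, 417, 496, 580, 592, 596, 607.
n = 20.
r = (30/100)·(20 + 1) = 6.3.
Rank 6 is 162 and rank 7 is 183.
Interpolate: 162 + 0.3·(183 − 162) = 162 + 0.3·21 = 168.3.

168.30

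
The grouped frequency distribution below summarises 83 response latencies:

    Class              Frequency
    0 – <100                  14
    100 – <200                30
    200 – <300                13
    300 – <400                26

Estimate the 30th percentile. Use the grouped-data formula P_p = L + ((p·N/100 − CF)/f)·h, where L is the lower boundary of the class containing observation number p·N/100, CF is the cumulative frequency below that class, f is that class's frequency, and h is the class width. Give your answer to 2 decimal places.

136.33

N = 83; target position k = 30/100 · 83 = 24.9.
Cumulative frequencies: 14, 44, 57, 83.
Observation 24.9 falls in the class 100 – <200.
L = 100, CF = 14, f = 30, h = 100.
P30 = 100 + ((24.9 − 14)/30)·100 = 100 + 36.3333 = 136.333.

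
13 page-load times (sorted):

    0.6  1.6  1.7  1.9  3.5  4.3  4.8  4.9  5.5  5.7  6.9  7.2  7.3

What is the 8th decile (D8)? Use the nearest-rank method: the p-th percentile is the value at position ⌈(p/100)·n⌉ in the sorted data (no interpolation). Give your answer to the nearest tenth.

n = 13.
Position = ⌈80/100 · 13⌉ = ⌈10.4⌉ = 11.
The value at rank 11 is 6.9.

6.9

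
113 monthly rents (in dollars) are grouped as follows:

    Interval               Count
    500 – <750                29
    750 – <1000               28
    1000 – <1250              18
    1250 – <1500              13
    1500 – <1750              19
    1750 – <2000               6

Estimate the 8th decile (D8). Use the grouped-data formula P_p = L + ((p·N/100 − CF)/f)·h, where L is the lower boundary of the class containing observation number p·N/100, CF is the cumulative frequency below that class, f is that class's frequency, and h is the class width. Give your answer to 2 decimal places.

1531.58

N = 113; target position k = 80/100 · 113 = 90.4.
Cumulative frequencies: 29, 57, 75, 88, 107, 113.
Observation 90.4 falls in the class 1500 – <1750.
L = 1500, CF = 88, f = 19, h = 250.
P80 = 1500 + ((90.4 − 88)/19)·250 = 1500 + 31.5789 = 1531.58.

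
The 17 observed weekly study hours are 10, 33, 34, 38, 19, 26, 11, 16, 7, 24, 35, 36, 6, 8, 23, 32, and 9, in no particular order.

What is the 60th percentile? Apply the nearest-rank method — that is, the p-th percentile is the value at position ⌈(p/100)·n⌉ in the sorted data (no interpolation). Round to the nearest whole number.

Sorted: 6, 7, 8, 9, 10, 11, 16, 19, 23, 24, 26, 32, 33, 34, 35, 36, 38.
n = 17.
Position = ⌈60/100 · 17⌉ = ⌈10.2⌉ = 11.
The value at rank 11 is 26.

26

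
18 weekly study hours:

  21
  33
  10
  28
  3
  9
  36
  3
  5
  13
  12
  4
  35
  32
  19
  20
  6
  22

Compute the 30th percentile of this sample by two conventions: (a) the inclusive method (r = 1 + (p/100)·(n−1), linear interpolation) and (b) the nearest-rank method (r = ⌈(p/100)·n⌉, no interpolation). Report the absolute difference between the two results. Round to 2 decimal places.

0.10

Sorted: 3, 3, 4, 5, 6, 9, 10, 12, 13, 19, 20, 21, 22, 28, 32, 33, 35, 36.
n = 18.
(a) r = 6.1; between ranks 6 (9) and 7 (10): 9.1.
(b) the nearest-rank method: rank 6 → 9.
|9.1 − 9| = 0.1.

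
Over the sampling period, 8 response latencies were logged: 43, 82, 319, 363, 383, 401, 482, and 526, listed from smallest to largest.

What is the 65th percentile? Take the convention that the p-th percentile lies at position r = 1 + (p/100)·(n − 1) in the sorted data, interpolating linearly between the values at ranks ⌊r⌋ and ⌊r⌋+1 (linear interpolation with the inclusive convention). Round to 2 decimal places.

n = 8.
r = 1 + (65/100)·(8 − 1) = 1 + 4.55 = 5.55.
Rank 5 is 383 and rank 6 is 401.
Interpolate: 383 + 0.55·(401 − 383) = 383 + 0.55·18 = 392.9.

392.90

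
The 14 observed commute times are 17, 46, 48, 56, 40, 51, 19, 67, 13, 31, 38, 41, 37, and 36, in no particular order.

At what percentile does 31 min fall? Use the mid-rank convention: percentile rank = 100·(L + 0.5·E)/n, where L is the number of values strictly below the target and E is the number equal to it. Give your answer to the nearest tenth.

Sorted: 13, 17, 19, 31, 36, 37, 38, 40, 41, 46, 48, 51, 56, 67.
Count below 31: L = 3; count equal: E = 1; n = 14.
Percentile rank = 100·(3 + 0.5·1)/14 = 100·3.5/14 = 25.

25.0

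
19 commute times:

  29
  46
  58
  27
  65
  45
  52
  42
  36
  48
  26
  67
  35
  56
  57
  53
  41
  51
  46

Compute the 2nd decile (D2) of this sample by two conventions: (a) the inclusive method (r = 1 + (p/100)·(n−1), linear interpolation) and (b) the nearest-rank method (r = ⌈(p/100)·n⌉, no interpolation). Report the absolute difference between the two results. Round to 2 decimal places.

Sorted: 26, 27, 29, 35, 36, 41, 42, 45, 46, 46, 48, 51, 52, 53, 56, 57, 58, 65, 67.
n = 19.
(a) r = 4.6; between ranks 4 (35) and 5 (36): 35.6.
(b) the nearest-rank method: rank 4 → 35.
|35.6 − 35| = 0.6.

0.60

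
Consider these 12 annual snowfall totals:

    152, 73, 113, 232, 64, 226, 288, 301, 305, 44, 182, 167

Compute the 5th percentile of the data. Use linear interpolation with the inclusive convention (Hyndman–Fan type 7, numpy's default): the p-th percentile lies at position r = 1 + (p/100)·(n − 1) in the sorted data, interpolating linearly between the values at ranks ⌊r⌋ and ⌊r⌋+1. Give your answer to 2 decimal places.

Sorted: 44, 64, 73, 113, 152, 167, 182, 226, 232, 288, 301, 305.
n = 12.
r = 1 + (5/100)·(12 − 1) = 1 + 0.55 = 1.55.
Rank 1 is 44 and rank 2 is 64.
Interpolate: 44 + 0.55·(64 − 44) = 44 + 0.55·20 = 55.

55.00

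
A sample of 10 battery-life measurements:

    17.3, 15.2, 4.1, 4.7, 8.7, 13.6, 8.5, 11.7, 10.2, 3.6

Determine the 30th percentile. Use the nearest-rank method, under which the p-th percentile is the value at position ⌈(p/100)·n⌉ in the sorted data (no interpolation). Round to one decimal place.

Sorted: 3.6, 4.1, 4.7, 8.5, 8.7, 10.2, 11.7, 13.6, 15.2, 17.3.
n = 10.
Position = ⌈30/100 · 10⌉ = ⌈3⌉ = 3.
The value at rank 3 is 4.7.

4.7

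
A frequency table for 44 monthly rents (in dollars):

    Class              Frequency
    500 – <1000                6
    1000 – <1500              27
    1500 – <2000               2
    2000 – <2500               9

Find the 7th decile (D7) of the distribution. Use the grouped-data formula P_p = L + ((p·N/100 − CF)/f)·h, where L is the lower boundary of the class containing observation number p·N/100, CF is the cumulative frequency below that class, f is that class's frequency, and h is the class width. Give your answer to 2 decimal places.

N = 44; target position k = 70/100 · 44 = 30.8.
Cumulative frequencies: 6, 33, 35, 44.
Observation 30.8 falls in the class 1000 – <1500.
L = 1000, CF = 6, f = 27, h = 500.
P70 = 1000 + ((30.8 − 6)/27)·500 = 1000 + 459.259 = 1459.26.

1459.26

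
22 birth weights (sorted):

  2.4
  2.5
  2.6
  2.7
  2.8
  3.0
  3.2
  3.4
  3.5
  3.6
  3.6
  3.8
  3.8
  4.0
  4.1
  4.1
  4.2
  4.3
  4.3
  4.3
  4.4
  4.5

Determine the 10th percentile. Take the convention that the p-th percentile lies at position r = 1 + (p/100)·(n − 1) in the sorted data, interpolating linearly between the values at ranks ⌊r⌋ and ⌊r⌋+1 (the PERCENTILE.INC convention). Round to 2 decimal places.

2.61

n = 22.
r = 1 + (10/100)·(22 − 1) = 1 + 2.1 = 3.1.
Rank 3 is 2.6 and rank 4 is 2.7.
Interpolate: 2.6 + 0.1·(2.7 − 2.6) = 2.6 + 0.1·0.1 = 2.61.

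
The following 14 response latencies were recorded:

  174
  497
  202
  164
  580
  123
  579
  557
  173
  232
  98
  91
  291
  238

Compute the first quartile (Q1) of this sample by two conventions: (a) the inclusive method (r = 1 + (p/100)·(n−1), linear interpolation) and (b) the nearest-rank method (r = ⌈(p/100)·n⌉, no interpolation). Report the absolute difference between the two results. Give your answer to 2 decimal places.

2.25

Sorted: 91, 98, 123, 164, 173, 174, 202, 232, 238, 291, 497, 557, 579, 580.
n = 14.
(a) r = 4.25; between ranks 4 (164) and 5 (173): 166.25.
(b) the nearest-rank method: rank 4 → 164.
|166.25 − 164| = 2.25.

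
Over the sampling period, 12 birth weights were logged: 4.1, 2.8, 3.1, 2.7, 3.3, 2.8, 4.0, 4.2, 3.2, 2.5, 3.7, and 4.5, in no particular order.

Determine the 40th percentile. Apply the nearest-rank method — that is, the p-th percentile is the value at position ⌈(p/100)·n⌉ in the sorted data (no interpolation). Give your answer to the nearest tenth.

Sorted: 2.5, 2.7, 2.8, 2.8, 3.1, 3.2, 3.3, 3.7, 4.0, 4.1, 4.2, 4.5.
n = 12.
Position = ⌈40/100 · 12⌉ = ⌈4.8⌉ = 5.
The value at rank 5 is 3.1.

3.1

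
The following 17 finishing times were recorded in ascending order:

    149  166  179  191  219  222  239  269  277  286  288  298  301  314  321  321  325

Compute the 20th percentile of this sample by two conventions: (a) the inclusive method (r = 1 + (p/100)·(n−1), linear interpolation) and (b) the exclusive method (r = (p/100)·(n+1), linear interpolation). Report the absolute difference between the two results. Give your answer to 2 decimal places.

n = 17.
(a) r = 4.2; between ranks 4 (191) and 5 (219): 196.6.
(b) r = 3.6; between ranks 3 (179) and 4 (191): 186.2.
|196.6 − 186.2| = 10.4.

10.40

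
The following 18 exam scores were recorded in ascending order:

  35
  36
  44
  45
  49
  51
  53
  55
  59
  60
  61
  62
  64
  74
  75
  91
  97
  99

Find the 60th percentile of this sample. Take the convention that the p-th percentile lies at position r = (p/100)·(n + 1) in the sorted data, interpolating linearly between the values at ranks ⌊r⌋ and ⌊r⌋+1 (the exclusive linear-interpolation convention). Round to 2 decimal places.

n = 18.
r = (60/100)·(18 + 1) = 11.4.
Rank 11 is 61 and rank 12 is 62.
Interpolate: 61 + 0.4·(62 − 61) = 61 + 0.4·1 = 61.4.

61.40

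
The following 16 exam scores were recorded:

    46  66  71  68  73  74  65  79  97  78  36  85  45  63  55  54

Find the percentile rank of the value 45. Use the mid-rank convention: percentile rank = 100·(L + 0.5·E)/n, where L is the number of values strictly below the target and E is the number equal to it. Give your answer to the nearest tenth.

9.4

Sorted: 36, 45, 46, 54, 55, 63, 65, 66, 68, 71, 73, 74, 78, 79, 85, 97.
Count below 45: L = 1; count equal: E = 1; n = 16.
Percentile rank = 100·(1 + 0.5·1)/16 = 100·1.5/16 = 9.375.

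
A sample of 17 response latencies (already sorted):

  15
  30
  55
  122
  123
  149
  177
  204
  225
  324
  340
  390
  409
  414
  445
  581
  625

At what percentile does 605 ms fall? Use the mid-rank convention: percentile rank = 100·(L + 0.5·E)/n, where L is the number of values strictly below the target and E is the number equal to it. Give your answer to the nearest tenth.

Count below 605: L = 16; count equal: E = 0; n = 17.
Percentile rank = 100·(16 + 0.5·0)/17 = 100·16/17 = 94.12.

94.1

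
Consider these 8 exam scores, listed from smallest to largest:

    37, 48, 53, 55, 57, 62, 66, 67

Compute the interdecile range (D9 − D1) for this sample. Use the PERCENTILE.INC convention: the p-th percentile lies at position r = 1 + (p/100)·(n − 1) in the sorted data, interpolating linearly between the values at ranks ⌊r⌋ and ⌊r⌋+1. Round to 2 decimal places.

21.60

n = 8.
P10: r = 1.7; ranks 1–2 are 37, 48; interpolating gives 44.7.
P90: r = 7.3; ranks 7–8 are 66, 67; interpolating gives 66.3.
Difference: 66.3 − 44.7 = 21.6.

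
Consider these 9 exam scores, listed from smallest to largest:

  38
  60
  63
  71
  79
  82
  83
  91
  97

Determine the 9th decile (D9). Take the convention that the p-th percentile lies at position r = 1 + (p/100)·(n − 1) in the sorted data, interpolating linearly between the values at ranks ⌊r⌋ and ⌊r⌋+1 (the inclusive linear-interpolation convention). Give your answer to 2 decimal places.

92.20

n = 9.
r = 1 + (90/100)·(9 − 1) = 1 + 7.2 = 8.2.
Rank 8 is 91 and rank 9 is 97.
Interpolate: 91 + 0.2·(97 − 91) = 91 + 0.2·6 = 92.2.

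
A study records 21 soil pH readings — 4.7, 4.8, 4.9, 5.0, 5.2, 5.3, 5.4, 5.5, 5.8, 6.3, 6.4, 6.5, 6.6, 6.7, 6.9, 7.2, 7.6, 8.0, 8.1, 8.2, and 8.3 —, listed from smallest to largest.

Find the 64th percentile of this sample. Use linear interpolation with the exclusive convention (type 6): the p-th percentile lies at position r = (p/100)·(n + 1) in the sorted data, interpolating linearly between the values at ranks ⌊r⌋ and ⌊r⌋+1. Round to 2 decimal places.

n = 21.
r = (64/100)·(21 + 1) = 14.08.
Rank 14 is 6.7 and rank 15 is 6.9.
Interpolate: 6.7 + 0.08·(6.9 − 6.7) = 6.7 + 0.08·0.2 = 6.716.

6.72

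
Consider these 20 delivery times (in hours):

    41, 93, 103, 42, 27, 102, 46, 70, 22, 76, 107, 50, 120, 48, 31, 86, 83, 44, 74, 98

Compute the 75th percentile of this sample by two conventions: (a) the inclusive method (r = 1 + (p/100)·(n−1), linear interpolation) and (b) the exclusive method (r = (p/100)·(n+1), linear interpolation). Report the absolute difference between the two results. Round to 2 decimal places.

Sorted: 22, 27, 31, 41, 42, 44, 46, 48, 50, 70, 74, 76, 83, 86, 93, 98, 102, 103, 107, 120.
n = 20.
(a) r = 15.25; between ranks 15 (93) and 16 (98): 94.25.
(b) r = 15.75; between ranks 15 (93) and 16 (98): 96.75.
|94.25 − 96.75| = 2.5.

2.50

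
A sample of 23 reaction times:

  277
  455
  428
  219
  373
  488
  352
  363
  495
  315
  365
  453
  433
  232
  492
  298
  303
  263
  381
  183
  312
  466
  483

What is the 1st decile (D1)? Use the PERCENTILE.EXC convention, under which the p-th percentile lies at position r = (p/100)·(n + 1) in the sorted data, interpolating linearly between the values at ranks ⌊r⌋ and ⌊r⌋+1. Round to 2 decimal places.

224.20

Sorted: 183, 219, 232, 263, 277, 298, 303, 312, 315, 352, 363, 365, 373, 381, 428, 433, 453, 455, 466, 483, 488, 492, 495.
n = 23.
r = (10/100)·(23 + 1) = 2.4.
Rank 2 is 219 and rank 3 is 232.
Interpolate: 219 + 0.4·(232 − 219) = 219 + 0.4·13 = 224.2.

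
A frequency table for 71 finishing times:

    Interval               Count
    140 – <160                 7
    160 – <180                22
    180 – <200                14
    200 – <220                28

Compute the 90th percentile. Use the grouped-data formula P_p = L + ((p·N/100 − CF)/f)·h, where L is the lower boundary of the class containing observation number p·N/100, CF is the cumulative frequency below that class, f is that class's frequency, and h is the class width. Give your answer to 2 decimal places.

N = 71; target position k = 90/100 · 71 = 63.9.
Cumulative frequencies: 7, 29, 43, 71.
Observation 63.9 falls in the class 200 – <220.
L = 200, CF = 43, f = 28, h = 20.
P90 = 200 + ((63.9 − 43)/28)·20 = 200 + 14.9286 = 214.929.

214.93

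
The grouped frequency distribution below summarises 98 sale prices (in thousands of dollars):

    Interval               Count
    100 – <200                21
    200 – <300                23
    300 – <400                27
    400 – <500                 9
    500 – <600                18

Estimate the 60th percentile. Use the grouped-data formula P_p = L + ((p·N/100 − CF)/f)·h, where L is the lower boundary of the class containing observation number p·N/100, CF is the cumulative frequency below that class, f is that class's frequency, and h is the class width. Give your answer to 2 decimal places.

354.81

N = 98; target position k = 60/100 · 98 = 58.8.
Cumulative frequencies: 21, 44, 71, 80, 98.
Observation 58.8 falls in the class 300 – <400.
L = 300, CF = 44, f = 27, h = 100.
P60 = 300 + ((58.8 − 44)/27)·100 = 300 + 54.8148 = 354.815.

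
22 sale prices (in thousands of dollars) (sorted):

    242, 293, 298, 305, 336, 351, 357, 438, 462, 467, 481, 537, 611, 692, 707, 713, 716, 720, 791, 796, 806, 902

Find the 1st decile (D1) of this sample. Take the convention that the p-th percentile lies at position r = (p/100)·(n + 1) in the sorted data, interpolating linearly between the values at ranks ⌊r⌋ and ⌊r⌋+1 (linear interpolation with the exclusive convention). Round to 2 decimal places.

n = 22.
r = (10/100)·(22 + 1) = 2.3.
Rank 2 is 293 and rank 3 is 298.
Interpolate: 293 + 0.3·(298 − 293) = 293 + 0.3·5 = 294.5.

294.50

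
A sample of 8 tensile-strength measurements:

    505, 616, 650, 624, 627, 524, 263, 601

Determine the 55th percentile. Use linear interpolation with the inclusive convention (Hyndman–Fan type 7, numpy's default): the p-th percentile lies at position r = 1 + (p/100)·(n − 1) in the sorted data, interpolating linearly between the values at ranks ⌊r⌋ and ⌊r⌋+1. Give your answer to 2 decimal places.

Sorted: 263, 505, 524, 601, 616, 624, 627, 650.
n = 8.
r = 1 + (55/100)·(8 − 1) = 1 + 3.85 = 4.85.
Rank 4 is 601 and rank 5 is 616.
Interpolate: 601 + 0.85·(616 − 601) = 601 + 0.85·15 = 613.75.

613.75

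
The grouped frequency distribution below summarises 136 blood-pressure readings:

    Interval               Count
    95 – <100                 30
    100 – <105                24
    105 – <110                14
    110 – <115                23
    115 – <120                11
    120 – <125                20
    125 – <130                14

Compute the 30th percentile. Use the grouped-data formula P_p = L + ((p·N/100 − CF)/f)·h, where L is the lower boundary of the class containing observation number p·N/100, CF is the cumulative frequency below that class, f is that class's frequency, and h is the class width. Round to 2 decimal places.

N = 136; target position k = 30/100 · 136 = 40.8.
Cumulative frequencies: 30, 54, 68, 91, 102, 122, 136.
Observation 40.8 falls in the class 100 – <105.
L = 100, CF = 30, f = 24, h = 5.
P30 = 100 + ((40.8 − 30)/24)·5 = 100 + 2.25 = 102.25.

102.25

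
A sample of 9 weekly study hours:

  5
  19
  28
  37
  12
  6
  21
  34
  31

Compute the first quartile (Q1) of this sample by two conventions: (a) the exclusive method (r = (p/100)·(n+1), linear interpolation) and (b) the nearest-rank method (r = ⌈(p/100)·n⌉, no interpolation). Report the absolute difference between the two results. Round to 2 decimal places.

Sorted: 5, 6, 12, 19, 21, 28, 31, 34, 37.
n = 9.
(a) r = 2.5; between ranks 2 (6) and 3 (12): 9.
(b) the nearest-rank method: rank 3 → 12.
|9 − 12| = 3.

3.00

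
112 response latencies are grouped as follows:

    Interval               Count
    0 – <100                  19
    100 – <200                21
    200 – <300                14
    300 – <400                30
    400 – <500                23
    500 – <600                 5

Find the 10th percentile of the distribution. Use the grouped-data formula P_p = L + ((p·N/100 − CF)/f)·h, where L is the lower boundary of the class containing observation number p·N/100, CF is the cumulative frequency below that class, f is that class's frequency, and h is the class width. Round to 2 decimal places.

58.95

N = 112; target position k = 10/100 · 112 = 11.2.
Cumulative frequencies: 19, 40, 54, 84, 107, 112.
Observation 11.2 falls in the class 0 – <100.
L = 0, CF = 0, f = 19, h = 100.
P10 = 0 + ((11.2 − 0)/19)·100 = 0 + 58.9474 = 58.9474.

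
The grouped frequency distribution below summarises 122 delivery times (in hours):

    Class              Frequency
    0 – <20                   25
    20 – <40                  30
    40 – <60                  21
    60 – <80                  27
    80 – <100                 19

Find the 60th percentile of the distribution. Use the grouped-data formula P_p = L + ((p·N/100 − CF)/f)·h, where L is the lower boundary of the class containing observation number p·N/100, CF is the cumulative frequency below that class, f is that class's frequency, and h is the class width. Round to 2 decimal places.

57.33

N = 122; target position k = 60/100 · 122 = 73.2.
Cumulative frequencies: 25, 55, 76, 103, 122.
Observation 73.2 falls in the class 40 – <60.
L = 40, CF = 55, f = 21, h = 20.
P60 = 40 + ((73.2 − 55)/21)·20 = 40 + 17.3333 = 57.3333.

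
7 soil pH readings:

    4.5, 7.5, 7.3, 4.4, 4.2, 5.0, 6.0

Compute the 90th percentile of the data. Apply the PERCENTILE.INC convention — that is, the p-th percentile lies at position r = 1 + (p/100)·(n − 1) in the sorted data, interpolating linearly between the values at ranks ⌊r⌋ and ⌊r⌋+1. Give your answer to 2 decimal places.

7.38

Sorted: 4.2, 4.4, 4.5, 5.0, 6.0, 7.3, 7.5.
n = 7.
r = 1 + (90/100)·(7 − 1) = 1 + 5.4 = 6.4.
Rank 6 is 7.3 and rank 7 is 7.5.
Interpolate: 7.3 + 0.4·(7.5 − 7.3) = 7.3 + 0.4·0.2 = 7.38.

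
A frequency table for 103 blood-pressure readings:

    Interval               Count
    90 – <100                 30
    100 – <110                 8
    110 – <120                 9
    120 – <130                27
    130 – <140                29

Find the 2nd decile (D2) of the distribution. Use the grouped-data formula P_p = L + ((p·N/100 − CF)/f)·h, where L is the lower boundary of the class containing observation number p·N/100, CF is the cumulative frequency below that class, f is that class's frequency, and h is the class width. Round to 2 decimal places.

96.87

N = 103; target position k = 20/100 · 103 = 20.6.
Cumulative frequencies: 30, 38, 47, 74, 103.
Observation 20.6 falls in the class 90 – <100.
L = 90, CF = 0, f = 30, h = 10.
P20 = 90 + ((20.6 − 0)/30)·10 = 90 + 6.86667 = 96.8667.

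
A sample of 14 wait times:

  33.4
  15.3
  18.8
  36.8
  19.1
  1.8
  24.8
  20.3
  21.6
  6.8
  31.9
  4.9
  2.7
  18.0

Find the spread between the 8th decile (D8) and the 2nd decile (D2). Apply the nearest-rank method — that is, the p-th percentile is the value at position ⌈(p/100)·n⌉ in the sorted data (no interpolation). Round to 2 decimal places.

27.00

Sorted: 1.8, 2.7, 4.9, 6.8, 15.3, 18.0, 18.8, 19.1, 20.3, 21.6, 24.8, 31.9, 33.4, 36.8.
n = 14.
P20: rank ⌈20/100·14⌉ = 3 → 4.9.
P80: rank ⌈80/100·14⌉ = 12 → 31.9.
Difference: 31.9 − 4.9 = 27.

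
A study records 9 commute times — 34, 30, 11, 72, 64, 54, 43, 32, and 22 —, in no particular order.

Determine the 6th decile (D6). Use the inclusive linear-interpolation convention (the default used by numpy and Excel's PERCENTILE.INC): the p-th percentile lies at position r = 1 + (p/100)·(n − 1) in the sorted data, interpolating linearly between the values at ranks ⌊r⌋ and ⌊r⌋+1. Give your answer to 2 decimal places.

Sorted: 11, 22, 30, 32, 34, 43, 54, 64, 72.
n = 9.
r = 1 + (60/100)·(9 − 1) = 1 + 4.8 = 5.8.
Rank 5 is 34 and rank 6 is 43.
Interpolate: 34 + 0.8·(43 − 34) = 34 + 0.8·9 = 41.2.

41.20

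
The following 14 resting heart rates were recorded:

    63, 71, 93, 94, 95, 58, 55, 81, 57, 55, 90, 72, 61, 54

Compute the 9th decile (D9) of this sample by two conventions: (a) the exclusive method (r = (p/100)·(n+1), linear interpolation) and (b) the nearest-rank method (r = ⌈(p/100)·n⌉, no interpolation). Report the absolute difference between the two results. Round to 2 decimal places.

0.50

Sorted: 54, 55, 55, 57, 58, 61, 63, 71, 72, 81, 90, 93, 94, 95.
n = 14.
(a) r = 13.5; between ranks 13 (94) and 14 (95): 94.5.
(b) the nearest-rank method: rank 13 → 94.
|94.5 − 94| = 0.5.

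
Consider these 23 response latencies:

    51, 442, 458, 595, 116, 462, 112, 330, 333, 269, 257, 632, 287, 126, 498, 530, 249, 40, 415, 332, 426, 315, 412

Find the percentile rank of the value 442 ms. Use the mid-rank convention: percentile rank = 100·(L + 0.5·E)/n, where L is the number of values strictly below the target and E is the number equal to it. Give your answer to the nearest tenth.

Sorted: 40, 51, 112, 116, 126, 249, 257, 269, 287, 315, 330, 332, 333, 412, 415, 426, 442, 458, 462, 498, 530, 595, 632.
Count below 442: L = 16; count equal: E = 1; n = 23.
Percentile rank = 100·(16 + 0.5·1)/23 = 100·16.5/23 = 71.74.

71.7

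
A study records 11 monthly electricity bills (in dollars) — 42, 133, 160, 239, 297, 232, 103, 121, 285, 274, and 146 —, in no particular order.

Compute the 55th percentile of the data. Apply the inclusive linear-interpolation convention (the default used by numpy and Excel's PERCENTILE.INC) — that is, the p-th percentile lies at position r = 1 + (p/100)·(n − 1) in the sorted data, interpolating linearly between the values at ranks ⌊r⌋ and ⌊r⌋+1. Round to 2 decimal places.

Sorted: 42, 103, 121, 133, 146, 160, 232, 239, 274, 285, 297.
n = 11.
r = 1 + (55/100)·(11 − 1) = 1 + 5.5 = 6.5.
Rank 6 is 160 and rank 7 is 232.
Interpolate: 160 + 0.5·(232 − 160) = 160 + 0.5·72 = 196.

196.00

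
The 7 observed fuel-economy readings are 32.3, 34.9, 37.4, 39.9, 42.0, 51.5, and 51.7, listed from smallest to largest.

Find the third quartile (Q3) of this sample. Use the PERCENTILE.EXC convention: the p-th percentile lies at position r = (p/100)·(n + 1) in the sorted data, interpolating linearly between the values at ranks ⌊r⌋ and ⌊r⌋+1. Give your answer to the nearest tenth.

51.5

n = 7.
r = (75/100)·(7 + 1) = 6.
r is an integer, so P75 is the value at rank 6: 51.5.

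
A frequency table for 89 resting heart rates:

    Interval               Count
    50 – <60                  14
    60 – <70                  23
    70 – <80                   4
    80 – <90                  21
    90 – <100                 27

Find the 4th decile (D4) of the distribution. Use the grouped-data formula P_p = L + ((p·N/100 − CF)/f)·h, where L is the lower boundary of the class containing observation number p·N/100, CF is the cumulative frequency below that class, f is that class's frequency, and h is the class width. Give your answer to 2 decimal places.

N = 89; target position k = 40/100 · 89 = 35.6.
Cumulative frequencies: 14, 37, 41, 62, 89.
Observation 35.6 falls in the class 60 – <70.
L = 60, CF = 14, f = 23, h = 10.
P40 = 60 + ((35.6 − 14)/23)·10 = 60 + 9.3913 = 69.3913.

69.39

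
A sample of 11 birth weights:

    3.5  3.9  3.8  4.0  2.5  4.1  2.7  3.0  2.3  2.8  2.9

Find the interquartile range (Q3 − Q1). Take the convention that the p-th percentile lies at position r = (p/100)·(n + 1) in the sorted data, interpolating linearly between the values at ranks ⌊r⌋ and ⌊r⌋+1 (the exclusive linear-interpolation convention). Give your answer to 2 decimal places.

Sorted: 2.3, 2.5, 2.7, 2.8, 2.9, 3.0, 3.5, 3.8, 3.9, 4.0, 4.1.
n = 11.
P25: r = 3 (integer) → 2.7.
P75: r = 9 (integer) → 3.9.
Difference: 3.9 − 2.7 = 1.2.

1.20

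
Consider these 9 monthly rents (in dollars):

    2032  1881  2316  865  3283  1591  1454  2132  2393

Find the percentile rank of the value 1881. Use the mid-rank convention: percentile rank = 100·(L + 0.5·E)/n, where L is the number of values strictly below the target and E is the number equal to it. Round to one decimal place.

Sorted: 865, 1454, 1591, 1881, 2032, 2132, 2316, 2393, 3283.
Count below 1881: L = 3; count equal: E = 1; n = 9.
Percentile rank = 100·(3 + 0.5·1)/9 = 100·3.5/9 = 38.89.

38.9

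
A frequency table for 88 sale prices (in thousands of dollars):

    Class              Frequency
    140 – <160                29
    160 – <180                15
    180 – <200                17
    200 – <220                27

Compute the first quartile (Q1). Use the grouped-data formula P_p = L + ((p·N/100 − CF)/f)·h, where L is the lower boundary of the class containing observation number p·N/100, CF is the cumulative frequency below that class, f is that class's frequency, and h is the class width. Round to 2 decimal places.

155.17

N = 88; target position k = 25/100 · 88 = 22.
Cumulative frequencies: 29, 44, 61, 88.
Observation 22 falls in the class 140 – <160.
L = 140, CF = 0, f = 29, h = 20.
P25 = 140 + ((22 − 0)/29)·20 = 140 + 15.1724 = 155.172.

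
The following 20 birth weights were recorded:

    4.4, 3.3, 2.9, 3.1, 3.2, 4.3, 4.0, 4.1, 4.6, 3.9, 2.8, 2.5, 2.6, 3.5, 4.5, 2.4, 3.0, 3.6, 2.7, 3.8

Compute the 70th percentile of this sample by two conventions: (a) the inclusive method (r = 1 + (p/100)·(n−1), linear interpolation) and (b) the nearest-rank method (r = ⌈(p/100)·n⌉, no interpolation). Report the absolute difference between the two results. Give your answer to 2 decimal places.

Sorted: 2.4, 2.5, 2.6, 2.7, 2.8, 2.9, 3.0, 3.1, 3.2, 3.3, 3.5, 3.6, 3.8, 3.9, 4.0, 4.1, 4.3, 4.4, 4.5, 4.6.
n = 20.
(a) r = 14.3; between ranks 14 (3.9) and 15 (4.0): 3.93.
(b) the nearest-rank method: rank 14 → 3.9.
|3.93 − 3.9| = 0.03.

0.03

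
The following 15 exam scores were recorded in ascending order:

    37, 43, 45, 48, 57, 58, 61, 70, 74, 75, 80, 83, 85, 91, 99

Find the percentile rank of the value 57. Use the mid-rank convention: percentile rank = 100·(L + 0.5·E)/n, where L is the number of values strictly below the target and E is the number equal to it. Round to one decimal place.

30.0

Count below 57: L = 4; count equal: E = 1; n = 15.
Percentile rank = 100·(4 + 0.5·1)/15 = 100·4.5/15 = 30.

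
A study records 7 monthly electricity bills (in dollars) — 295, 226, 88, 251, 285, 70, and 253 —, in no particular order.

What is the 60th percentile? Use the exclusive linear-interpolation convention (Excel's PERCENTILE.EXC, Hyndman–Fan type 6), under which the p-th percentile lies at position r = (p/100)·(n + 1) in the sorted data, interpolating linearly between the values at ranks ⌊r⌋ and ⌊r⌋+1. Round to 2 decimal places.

252.60

Sorted: 70, 88, 226, 251, 253, 285, 295.
n = 7.
r = (60/100)·(7 + 1) = 4.8.
Rank 4 is 251 and rank 5 is 253.
Interpolate: 251 + 0.8·(253 − 251) = 251 + 0.8·2 = 252.6.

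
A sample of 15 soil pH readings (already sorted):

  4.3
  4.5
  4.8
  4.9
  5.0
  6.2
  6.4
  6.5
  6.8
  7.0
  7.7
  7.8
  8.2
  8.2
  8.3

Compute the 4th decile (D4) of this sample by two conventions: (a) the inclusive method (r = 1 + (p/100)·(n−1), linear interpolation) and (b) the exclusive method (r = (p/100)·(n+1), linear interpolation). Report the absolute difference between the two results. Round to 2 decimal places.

0.04

n = 15.
(a) r = 6.6; between ranks 6 (6.2) and 7 (6.4): 6.32.
(b) r = 6.4; between ranks 6 (6.2) and 7 (6.4): 6.28.
|6.32 − 6.28| = 0.04.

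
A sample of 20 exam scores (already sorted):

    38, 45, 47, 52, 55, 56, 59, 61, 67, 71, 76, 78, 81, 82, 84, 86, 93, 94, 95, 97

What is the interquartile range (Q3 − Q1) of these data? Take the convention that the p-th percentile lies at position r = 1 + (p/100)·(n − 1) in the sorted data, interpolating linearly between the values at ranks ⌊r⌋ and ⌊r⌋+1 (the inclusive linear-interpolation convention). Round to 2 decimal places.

28.75

n = 20.
P25: r = 5.75; ranks 5–6 are 55, 56; interpolating gives 55.75.
P75: r = 15.25; ranks 15–16 are 84, 86; interpolating gives 84.5.
Difference: 84.5 − 55.75 = 28.75.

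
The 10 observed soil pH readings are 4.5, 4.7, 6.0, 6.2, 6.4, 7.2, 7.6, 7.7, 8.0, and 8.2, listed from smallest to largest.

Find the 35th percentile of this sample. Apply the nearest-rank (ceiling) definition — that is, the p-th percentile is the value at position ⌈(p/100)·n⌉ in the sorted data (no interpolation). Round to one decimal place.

6.2

n = 10.
Position = ⌈35/100 · 10⌉ = ⌈3.5⌉ = 4.
The value at rank 4 is 6.2.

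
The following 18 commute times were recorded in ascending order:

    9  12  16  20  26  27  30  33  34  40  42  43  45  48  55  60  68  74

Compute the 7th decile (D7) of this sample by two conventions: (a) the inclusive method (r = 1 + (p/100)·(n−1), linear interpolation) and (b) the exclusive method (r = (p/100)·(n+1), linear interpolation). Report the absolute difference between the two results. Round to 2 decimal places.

n = 18.
(a) r = 12.9; between ranks 12 (43) and 13 (45): 44.8.
(b) r = 13.3; between ranks 13 (45) and 14 (48): 45.9.
|44.8 − 45.9| = 1.1.

1.10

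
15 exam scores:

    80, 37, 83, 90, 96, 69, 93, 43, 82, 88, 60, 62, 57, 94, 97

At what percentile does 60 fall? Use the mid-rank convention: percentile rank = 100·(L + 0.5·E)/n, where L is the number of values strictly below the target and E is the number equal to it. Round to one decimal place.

Sorted: 37, 43, 57, 60, 62, 69, 80, 82, 83, 88, 90, 93, 94, 96, 97.
Count below 60: L = 3; count equal: E = 1; n = 15.
Percentile rank = 100·(3 + 0.5·1)/15 = 100·3.5/15 = 23.33.

23.3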